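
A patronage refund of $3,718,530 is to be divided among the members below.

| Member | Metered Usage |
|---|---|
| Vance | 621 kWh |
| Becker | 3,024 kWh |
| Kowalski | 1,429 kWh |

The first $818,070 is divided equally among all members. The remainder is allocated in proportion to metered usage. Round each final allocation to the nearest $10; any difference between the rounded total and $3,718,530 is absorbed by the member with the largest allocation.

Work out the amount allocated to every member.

Vance: $627,670; Becker: $2,001,310; Kowalski: $1,089,550

Equal tier: $818,070 ÷ 3 = $272,690 apiece.
Remainder $2,900,460 by metered usage (total 5,074): Vance 354,983.38 → $354,980; Becker 1,728,614.71 → $1,728,610; Kowalski 816,861.91 → $816,860.
Rounding difference +$10 on remainder applied to Becker.
Totals: Vance $272,690 + $354,980 = $627,670; Becker $272,690 + $1,728,620 = $2,001,310; Kowalski $272,690 + $816,860 = $1,089,550.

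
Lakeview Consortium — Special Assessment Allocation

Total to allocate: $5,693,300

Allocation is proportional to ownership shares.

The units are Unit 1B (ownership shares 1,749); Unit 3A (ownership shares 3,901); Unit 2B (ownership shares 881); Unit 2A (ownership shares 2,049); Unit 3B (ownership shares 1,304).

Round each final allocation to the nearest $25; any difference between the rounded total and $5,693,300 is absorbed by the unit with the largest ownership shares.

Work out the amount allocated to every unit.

Ownership shares total: 1,749 + 3,901 + 881 + 2,049 + 1,304 = 9,884.
Pro-rata amounts: Unit 1B 1,007,444.53; Unit 3A 2,247,021.78; Unit 2B 507,466.34; Unit 2A 1,180,248.05; Unit 3B 751,119.30.
At nearest $25: Unit 1B $1,007,450; Unit 3A $2,247,025; Unit 2B $507,475; Unit 2A $1,180,250; Unit 3B $751,125. Sum = $5,693,325.
Difference $5,693,300 − $5,693,325 = −$25 applied to largest ownership shares (Unit 3A): Unit 3A becomes $2,247,000.

Unit 1B: $1,007,450 | Unit 3A: $2,247,000 | Unit 2B: $507,475 | Unit 2A: $1,180,250 | Unit 3B: $751,125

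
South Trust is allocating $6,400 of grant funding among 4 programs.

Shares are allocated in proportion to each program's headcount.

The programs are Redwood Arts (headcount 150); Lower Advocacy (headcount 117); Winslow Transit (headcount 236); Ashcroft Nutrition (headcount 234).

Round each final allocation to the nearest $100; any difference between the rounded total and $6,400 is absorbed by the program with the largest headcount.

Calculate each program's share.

Redwood Arts: $1,300 · Lower Advocacy: $1,000 · Winslow Transit: $2,100 · Ashcroft Nutrition: $2,000

Sum of headcount: 737.
Unrounded shares: Redwood Arts 150/737 × $6,400 = 1,302.58; Lower Advocacy 117/737 × $6,400 = 1,016.01; Winslow Transit 236/737 × $6,400 = 2,049.39; Ashcroft Nutrition 234/737 × $6,400 = 2,032.02.
Rounded to nearest $100: Redwood Arts $1,300; Lower Advocacy $1,000; Winslow Transit $2,000; Ashcroft Nutrition $2,000. Sum = $6,300.
Difference $6,400 − $6,300 = +$100 applied to largest headcount (Winslow Transit): Winslow Transit becomes $2,100.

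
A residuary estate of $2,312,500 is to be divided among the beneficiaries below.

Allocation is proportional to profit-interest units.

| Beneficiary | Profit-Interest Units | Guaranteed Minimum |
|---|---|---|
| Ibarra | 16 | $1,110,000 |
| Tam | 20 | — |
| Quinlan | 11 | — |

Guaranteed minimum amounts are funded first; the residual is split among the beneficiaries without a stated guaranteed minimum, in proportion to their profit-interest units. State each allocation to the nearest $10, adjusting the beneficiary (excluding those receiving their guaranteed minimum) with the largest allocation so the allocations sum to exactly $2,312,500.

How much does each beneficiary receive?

Ibarra: $1,110,000; Tam: $775,810; Quinlan: $426,690

Guaranteed amounts: Ibarra $1,110,000. Balance $1,202,500.
Balance split over remaining profit-interest units 31: Tam 775,806.45 → $775,810; Quinlan 426,693.55 → $426,690.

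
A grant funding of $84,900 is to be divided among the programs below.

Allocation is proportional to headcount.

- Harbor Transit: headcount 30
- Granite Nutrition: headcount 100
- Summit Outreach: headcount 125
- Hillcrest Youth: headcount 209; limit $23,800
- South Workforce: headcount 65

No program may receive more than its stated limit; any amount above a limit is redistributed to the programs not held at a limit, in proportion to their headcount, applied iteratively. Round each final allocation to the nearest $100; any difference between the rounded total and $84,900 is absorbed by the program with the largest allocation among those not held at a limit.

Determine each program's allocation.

Sum of headcount: 529.
Unconstrained shares: Harbor Transit 4,814.74; Granite Nutrition 16,049.15; Summit Outreach 20,061.44; Hillcrest Youth 33,542.72; South Workforce 10,431.95.
Capped: Hillcrest Youth ($23,800); remaining pool $61,100 reallocated over remaining headcount 320.
Redistributed shares: Harbor Transit 5,728.12 → $5,700; Granite Nutrition 19,093.75 → $19,100; Summit Outreach 23,867.19 → $23,900; South Workforce 12,410.94 → $12,400.

Harbor Transit: $5,700 | Granite Nutrition: $19,100 | Summit Outreach: $23,900 | Hillcrest Youth: $23,800 | South Workforce: $12,400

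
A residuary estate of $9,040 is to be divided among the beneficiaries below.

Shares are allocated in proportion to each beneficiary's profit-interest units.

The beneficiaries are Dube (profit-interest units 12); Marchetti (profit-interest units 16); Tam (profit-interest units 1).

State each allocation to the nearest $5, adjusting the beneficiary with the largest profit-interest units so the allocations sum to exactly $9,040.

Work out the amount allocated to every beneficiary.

Total profit-interest units = 12 + 16 + 1 = 29.
Raw shares: Dube 3,740.69; Marchetti 4,987.59; Tam 311.72.
At nearest $5: Dube $3,740; Marchetti $4,990; Tam $310. Sum = $9,040.
No rounding difference to absorb.

Dube: $3,740; Marchetti: $4,990; Tam: $310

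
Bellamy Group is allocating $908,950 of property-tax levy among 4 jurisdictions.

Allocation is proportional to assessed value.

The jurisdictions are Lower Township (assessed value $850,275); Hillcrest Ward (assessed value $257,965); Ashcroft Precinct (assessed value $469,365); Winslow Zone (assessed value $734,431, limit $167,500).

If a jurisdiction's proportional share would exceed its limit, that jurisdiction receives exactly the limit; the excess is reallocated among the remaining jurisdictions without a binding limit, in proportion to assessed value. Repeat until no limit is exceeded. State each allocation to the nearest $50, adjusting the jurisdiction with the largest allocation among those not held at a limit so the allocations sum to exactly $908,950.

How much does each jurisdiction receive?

Sum of assessed value: 2,312,036.
Unconstrained shares: Lower Township 334,275.70; Hillcrest Ward 101,415.93; Ashcroft Precinct 184,525.38; Winslow Zone 288,732.99.
Held at cap: Winslow Zone ($167,500); balance $741,450 reallocated over remaining assessed value 1,577,605.
Remaining shares: Lower Township 399,616.13 → $399,600; Hillcrest Ward 121,239.57 → $121,250; Ashcroft Precinct 220,594.31 → $220,600.

Lower Township: $399,600; Hillcrest Ward: $121,250; Ashcroft Precinct: $220,600; Winslow Zone: $167,500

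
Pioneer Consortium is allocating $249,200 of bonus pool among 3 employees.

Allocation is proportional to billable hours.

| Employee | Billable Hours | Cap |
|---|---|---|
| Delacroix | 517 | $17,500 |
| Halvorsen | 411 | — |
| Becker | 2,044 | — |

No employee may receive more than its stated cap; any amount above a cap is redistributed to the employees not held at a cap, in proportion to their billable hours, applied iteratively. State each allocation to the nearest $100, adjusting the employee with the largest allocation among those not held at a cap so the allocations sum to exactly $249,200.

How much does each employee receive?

Delacroix: $17,500 | Halvorsen: $38,800 | Becker: $192,900

Billable hours total: 2,972.
Unconstrained shares: Delacroix 43,350.07; Halvorsen 34,462.05; Becker 171,387.89.
Cap binds for Delacroix ($17,500); residual $231,700 reallocated over remaining billable hours 2,455.
Shares after redistribution: Halvorsen 38,789.69 → $38,800; Becker 192,910.31 → $192,900.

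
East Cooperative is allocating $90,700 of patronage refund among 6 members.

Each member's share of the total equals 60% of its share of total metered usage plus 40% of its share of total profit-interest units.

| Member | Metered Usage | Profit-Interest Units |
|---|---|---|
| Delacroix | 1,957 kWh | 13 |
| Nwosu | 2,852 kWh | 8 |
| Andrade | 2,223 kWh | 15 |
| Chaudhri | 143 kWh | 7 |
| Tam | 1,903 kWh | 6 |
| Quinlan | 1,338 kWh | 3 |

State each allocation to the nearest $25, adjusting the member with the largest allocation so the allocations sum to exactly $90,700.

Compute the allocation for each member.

Metered usage total 10,416; profit-interest units total 52.
Blended shares (60% metered usage + 40% profit-interest units): Delacroix 0.2127; Nwosu 0.2258; Andrade 0.2434; Chaudhri 0.0621; Tam 0.1558; Quinlan 0.1002.
Pro-rata amounts: Delacroix 19,294.65; Nwosu 20,482.25; Andrade 22,079.79; Chaudhri 5,630.97; Tam 14,128.67; Quinlan 9,083.66.
After rounding ($25): Delacroix $19,300; Nwosu $20,475; Andrade $22,075; Chaudhri $5,625; Tam $14,125; Quinlan $9,075. Sum = $90,675.
Difference $90,700 − $90,675 = +$25 applied to largest allocation (Andrade): Andrade becomes $22,100.

Delacroix: $19,300 | Nwosu: $20,475 | Andrade: $22,100 | Chaudhri: $5,625 | Tam: $14,125 | Quinlan: $9,075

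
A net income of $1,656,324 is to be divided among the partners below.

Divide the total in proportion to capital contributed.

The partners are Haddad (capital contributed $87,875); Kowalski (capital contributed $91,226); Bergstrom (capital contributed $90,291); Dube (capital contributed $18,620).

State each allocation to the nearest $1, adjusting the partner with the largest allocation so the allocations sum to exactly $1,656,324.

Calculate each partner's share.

Haddad: $505,359 · Kowalski: $524,631 · Bergstrom: $519,253 · Dube: $107,081

Capital contributed total: 288,012.
Pro-rata amounts: Haddad 87,875/288,012 × $1,656,324 = 505,359.05; Kowalski 91,226/288,012 × $1,656,324 = 524,630.27; Bergstrom 90,291/288,012 × $1,656,324 = 519,253.19; Dube 18,620/288,012 × $1,656,324 = 107,081.49.
After rounding ($1): Haddad $505,359; Kowalski $524,630; Bergstrom $519,253; Dube $107,081. Sum = $1,656,323.
Difference $1,656,324 − $1,656,323 = +$1 applied to largest allocation (Kowalski): Kowalski becomes $524,631.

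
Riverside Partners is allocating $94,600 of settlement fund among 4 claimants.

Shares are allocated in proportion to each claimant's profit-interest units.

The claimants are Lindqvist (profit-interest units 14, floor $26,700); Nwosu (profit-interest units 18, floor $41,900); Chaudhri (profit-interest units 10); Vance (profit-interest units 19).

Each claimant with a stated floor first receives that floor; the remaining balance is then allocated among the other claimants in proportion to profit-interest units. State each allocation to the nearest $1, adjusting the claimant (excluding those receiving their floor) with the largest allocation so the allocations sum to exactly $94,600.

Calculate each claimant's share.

Minimums first: Lindqvist $26,700; Nwosu $41,900. Residual $26,000.
Residual split over remaining profit-interest units 29: Chaudhri 8,965.52 → $8,966; Vance 17,034.48 → $17,034.

Lindqvist: $26,700 | Nwosu: $41,900 | Chaudhri: $8,966 | Vance: $17,034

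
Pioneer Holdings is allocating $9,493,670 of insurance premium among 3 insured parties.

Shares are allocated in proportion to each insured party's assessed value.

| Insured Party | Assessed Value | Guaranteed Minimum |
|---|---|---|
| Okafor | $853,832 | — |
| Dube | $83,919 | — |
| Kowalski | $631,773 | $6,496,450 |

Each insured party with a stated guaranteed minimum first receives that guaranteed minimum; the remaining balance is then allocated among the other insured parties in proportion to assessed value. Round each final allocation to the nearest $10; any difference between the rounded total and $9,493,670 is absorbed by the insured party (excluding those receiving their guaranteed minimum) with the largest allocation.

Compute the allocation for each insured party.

Guaranteed amounts: Kowalski $6,496,450. Remaining pool $2,997,220.
Remaining pool split over remaining assessed value 937,751: Okafor 2,728,999.86 → $2,729,000; Dube 268,220.14 → $268,220.

Okafor: $2,729,000 | Dube: $268,220 | Kowalski: $6,496,450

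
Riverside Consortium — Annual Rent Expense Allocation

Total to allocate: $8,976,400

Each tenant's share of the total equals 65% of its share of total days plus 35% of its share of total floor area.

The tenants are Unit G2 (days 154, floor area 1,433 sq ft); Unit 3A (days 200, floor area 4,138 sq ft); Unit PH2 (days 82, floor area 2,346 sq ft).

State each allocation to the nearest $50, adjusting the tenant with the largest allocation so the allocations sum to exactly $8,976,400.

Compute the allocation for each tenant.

Days total 436; floor area total 7,917.
Combined weights (65% days + 35% floor area): Unit G2 0.2929; Unit 3A 0.4811; Unit PH2 0.2260.
Pro-rata amounts: Unit G2 2,629,530.21; Unit 3A 4,318,551.36; Unit PH2 2,028,318.42.
At nearest $50: Unit G2 $2,629,550; Unit 3A $4,318,550; Unit PH2 $2,028,300. Sum = $8,976,400.
Sum already equals the total — no adjustment.

Unit G2: $2,629,550 · Unit 3A: $4,318,550 · Unit PH2: $2,028,300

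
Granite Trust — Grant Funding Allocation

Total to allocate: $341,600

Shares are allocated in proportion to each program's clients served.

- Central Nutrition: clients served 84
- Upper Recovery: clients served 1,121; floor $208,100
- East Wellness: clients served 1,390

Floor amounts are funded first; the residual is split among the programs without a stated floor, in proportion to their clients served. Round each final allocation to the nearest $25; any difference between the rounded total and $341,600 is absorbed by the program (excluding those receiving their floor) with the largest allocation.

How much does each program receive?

Minimums first: Upper Recovery $208,100. Residual $133,500.
Residual split over remaining clients served 1,474: Central Nutrition 7,607.87 → $7,600; East Wellness 125,892.13 → $125,900.

Central Nutrition: $7,600 · Upper Recovery: $208,100 · East Wellness: $125,900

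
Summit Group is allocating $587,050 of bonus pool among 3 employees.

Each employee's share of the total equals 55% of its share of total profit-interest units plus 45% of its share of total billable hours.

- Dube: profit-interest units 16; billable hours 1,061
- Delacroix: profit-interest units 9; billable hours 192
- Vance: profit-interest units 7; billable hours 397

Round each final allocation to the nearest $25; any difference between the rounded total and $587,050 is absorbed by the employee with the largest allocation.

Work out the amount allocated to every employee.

Totals — profit-interest units 32, billable hours 1,650.
Combined weights (55% profit-interest units + 45% billable hours): Dube 0.5644; Delacroix 0.2071; Vance 0.2286.
Raw shares: Dube 331,309.67; Delacroix 121,549.37; Vance 134,190.96.
At nearest $25: Dube $331,300; Delacroix $121,550; Vance $134,200. Sum = $587,050.
No rounding difference to absorb.

Dube: $331,300 | Delacroix: $121,550 | Vance: $134,200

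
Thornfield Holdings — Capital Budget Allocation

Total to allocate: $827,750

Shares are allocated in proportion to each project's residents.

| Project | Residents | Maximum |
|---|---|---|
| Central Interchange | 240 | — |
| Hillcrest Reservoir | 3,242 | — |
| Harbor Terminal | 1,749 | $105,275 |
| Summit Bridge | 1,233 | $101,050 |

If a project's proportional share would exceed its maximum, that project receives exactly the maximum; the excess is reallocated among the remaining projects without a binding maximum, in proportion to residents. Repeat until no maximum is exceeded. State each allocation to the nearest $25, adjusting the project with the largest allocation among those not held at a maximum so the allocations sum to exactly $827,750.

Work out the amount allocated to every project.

Total residents = 6,464.
Proportional shares (ignoring caps): Central Interchange 30,733.29; Hillcrest Reservoir 415,155.55; Harbor Terminal 223,968.87; Summit Bridge 157,892.29.
Capped: Harbor Terminal ($105,275), Summit Bridge ($101,050); remaining pool $621,425 reallocated over remaining residents 3,482.
Redistributed shares: Central Interchange 42,832.28 → $42,825; Hillcrest Reservoir 578,592.72 → $578,600.

Central Interchange: $42,825 · Hillcrest Reservoir: $578,600 · Harbor Terminal: $105,275 · Summit Bridge: $101,050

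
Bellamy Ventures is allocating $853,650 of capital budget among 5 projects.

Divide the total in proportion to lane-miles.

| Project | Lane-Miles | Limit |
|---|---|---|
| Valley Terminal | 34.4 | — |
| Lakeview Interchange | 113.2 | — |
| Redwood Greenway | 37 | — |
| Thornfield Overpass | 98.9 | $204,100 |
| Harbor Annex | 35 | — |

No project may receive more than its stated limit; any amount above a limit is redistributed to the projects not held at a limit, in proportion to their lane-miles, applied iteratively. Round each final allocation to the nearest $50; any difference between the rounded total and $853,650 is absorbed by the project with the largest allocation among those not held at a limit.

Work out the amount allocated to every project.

Sum of lane-miles: 318.5.
Proportional shares (ignoring caps): Valley Terminal 92,199.56; Lakeview Interchange 303,400.88; Redwood Greenway 99,168.13; Thornfield Overpass 265,073.74; Harbor Annex 93,807.69.
Cap binds for Thornfield Overpass ($204,100); remaining pool $649,550 reallocated over remaining lane-miles 219.6.
Redistributed shares: Valley Terminal 101,751.00 → $101,750; Lakeview Interchange 334,831.79 → $334,850; Redwood Greenway 109,441.48 → $109,450; Harbor Annex 103,525.73 → $103,550.
Rounding difference −$50 applied to Lakeview Interchange → $334,800.

Valley Terminal: $101,750 · Lakeview Interchange: $334,800 · Redwood Greenway: $109,450 · Thornfield Overpass: $204,100 · Harbor Annex: $103,550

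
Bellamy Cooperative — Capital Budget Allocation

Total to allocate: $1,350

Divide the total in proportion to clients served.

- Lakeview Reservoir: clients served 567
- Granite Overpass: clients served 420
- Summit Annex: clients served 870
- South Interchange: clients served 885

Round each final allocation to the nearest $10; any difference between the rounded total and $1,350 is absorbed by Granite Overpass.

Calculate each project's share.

Combined clients served = 2,742.
Unrounded shares: Lakeview Reservoir 567/2,742 × $1,350 = 279.16; Granite Overpass 420/2,742 × $1,350 = 206.78; Summit Annex 870/2,742 × $1,350 = 428.34; South Interchange 885/2,742 × $1,350 = 435.72.
After rounding ($10): Lakeview Reservoir $280; Granite Overpass $210; Summit Annex $430; South Interchange $440. Sum = $1,360.
Difference $1,350 − $1,360 = −$10 applied to Granite Overpass: Granite Overpass becomes $200.

Lakeview Reservoir: $280; Granite Overpass: $200; Summit Annex: $430; South Interchange: $440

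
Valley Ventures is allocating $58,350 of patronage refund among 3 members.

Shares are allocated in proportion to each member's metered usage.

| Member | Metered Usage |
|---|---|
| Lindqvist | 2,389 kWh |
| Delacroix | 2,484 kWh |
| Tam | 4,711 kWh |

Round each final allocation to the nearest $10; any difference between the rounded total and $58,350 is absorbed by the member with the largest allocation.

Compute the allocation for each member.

Lindqvist: $14,540 | Delacroix: $15,120 | Tam: $28,690

Combined metered usage = 9,584.
Unrounded shares: Lindqvist 2,389/9,584 × $58,350 = 14,544.88; Delacroix 2,484/9,584 × $58,350 = 15,123.27; Tam 4,711/9,584 × $58,350 = 28,681.85.
After rounding ($10): Lindqvist $14,540; Delacroix $15,120; Tam $28,680. Sum = $58,340.
Difference $58,350 − $58,340 = +$10 applied to largest allocation (Tam): Tam becomes $28,690.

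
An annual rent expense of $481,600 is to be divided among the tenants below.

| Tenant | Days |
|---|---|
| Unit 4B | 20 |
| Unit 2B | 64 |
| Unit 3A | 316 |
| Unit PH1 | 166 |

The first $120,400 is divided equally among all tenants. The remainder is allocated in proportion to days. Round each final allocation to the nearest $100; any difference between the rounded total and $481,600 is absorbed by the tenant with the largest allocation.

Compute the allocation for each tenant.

$120,400 shared equally gives $30,100 per tenant.
Remainder $361,200 by days (total 566): Unit 4B 12,763.25 → $12,800; Unit 2B 40,842.40 → $40,800; Unit 3A 201,659.36 → $201,700; Unit PH1 105,934.98 → $105,900.
Totals: Unit 4B $30,100 + $12,800 = $42,900; Unit 2B $30,100 + $40,800 = $70,900; Unit 3A $30,100 + $201,700 = $231,800; Unit PH1 $30,100 + $105,900 = $136,000.

Unit 4B: $42,900 | Unit 2B: $70,900 | Unit 3A: $231,800 | Unit PH1: $136,000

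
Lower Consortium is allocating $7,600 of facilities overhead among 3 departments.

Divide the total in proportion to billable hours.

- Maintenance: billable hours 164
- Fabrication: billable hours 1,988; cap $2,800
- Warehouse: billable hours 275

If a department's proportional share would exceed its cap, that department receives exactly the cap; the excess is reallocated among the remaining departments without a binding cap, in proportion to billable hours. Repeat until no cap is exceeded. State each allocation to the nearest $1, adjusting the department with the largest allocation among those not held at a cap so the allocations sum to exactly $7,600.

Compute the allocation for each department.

Maintenance: $1,793 | Fabrication: $2,800 | Warehouse: $3,007

Billable hours total: 2,427.
Proportional shares (ignoring caps): Maintenance 513.56; Fabrication 6,225.30; Warehouse 861.15.
Capped: Fabrication ($2,800); residual $4,800 reallocated over remaining billable hours 439.
Shares after redistribution: Maintenance 1,793.17 → $1,793; Warehouse 3,006.83 → $3,007.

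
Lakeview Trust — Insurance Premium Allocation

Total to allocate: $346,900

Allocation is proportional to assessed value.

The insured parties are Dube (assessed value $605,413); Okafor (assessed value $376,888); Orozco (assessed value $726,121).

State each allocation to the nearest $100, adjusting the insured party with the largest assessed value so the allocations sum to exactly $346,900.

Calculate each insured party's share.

Dube: $122,900; Okafor: $76,500; Orozco: $147,500

Total assessed value = 1,708,422.
Unrounded shares: Dube 605,413/1,708,422 × $346,900 = 122,930.85; Okafor 376,888/1,708,422 × $346,900 = 76,528.19; Orozco 726,121/1,708,422 × $346,900 = 147,440.96.
At nearest $100: Dube $122,900; Okafor $76,500; Orozco $147,400. Sum = $346,800.
Difference $346,900 − $346,800 = +$100 applied to largest assessed value (Orozco): Orozco becomes $147,500.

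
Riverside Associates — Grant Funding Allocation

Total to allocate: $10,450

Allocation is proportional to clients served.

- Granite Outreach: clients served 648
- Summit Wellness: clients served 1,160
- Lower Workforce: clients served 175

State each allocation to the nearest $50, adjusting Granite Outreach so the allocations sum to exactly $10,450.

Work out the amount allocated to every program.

Clients served total: 1,983.
Unrounded shares: Granite Outreach 648/1,983 × $10,450 = 3,414.83; Summit Wellness 1,160/1,983 × $10,450 = 6,112.96; Lower Workforce 175/1,983 × $10,450 = 922.21.
At nearest $50: Granite Outreach $3,400; Summit Wellness $6,100; Lower Workforce $900. Sum = $10,400.
Difference $10,450 − $10,400 = +$50 applied to Granite Outreach: Granite Outreach becomes $3,450.

Granite Outreach: $3,450; Summit Wellness: $6,100; Lower Workforce: $900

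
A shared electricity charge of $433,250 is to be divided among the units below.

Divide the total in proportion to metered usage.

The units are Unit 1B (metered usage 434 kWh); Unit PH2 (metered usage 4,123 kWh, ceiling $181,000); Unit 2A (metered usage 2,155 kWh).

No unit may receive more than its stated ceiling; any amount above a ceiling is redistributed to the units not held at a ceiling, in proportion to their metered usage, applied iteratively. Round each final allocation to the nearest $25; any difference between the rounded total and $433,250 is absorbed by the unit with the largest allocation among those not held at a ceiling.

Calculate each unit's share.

Sum of metered usage: 6,712.
Unconstrained shares: Unit 1B 28,014.08; Unit PH2 266,133.75; Unit 2A 139,102.17.
Held at cap: Unit PH2 ($181,000); residual $252,250 reallocated over remaining metered usage 2,589.
Shares after redistribution: Unit 1B 42,285.25 → $42,275; Unit 2A 209,964.75 → $209,975.

Unit 1B: $42,275 | Unit PH2: $181,000 | Unit 2A: $209,975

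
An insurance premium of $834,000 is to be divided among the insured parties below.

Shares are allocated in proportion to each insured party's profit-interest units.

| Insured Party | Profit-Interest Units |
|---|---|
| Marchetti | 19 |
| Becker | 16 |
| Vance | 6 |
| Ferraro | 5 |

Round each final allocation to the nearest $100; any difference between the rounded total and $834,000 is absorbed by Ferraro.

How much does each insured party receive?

Total profit-interest units = 46.
Pro-rata amounts: Marchetti 19/46 × $834,000 = 344,478.26; Becker 16/46 × $834,000 = 290,086.96; Vance 6/46 × $834,000 = 108,782.61; Ferraro 5/46 × $834,000 = 90,652.17.
Rounded to nearest $100: Marchetti $344,500; Becker $290,100; Vance $108,800; Ferraro $90,700. Sum = $834,100.
Difference $834,000 − $834,100 = −$100 applied to Ferraro: Ferraro becomes $90,600.

Marchetti: $344,500 · Becker: $290,100 · Vance: $108,800 · Ferraro: $90,600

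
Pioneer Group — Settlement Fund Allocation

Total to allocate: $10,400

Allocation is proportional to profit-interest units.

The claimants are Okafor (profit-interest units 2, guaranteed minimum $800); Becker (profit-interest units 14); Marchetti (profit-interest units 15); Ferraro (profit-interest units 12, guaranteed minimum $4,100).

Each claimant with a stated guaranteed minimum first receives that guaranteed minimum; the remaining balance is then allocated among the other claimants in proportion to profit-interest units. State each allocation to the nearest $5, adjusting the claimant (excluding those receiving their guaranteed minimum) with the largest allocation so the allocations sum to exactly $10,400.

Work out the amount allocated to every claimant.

Guaranteed amounts: Okafor $800; Ferraro $4,100. Remaining pool $5,500.
Remaining pool split over remaining profit-interest units 29: Becker 2,655.17 → $2,655; Marchetti 2,844.83 → $2,845.

Okafor: $800 | Becker: $2,655 | Marchetti: $2,845 | Ferraro: $4,100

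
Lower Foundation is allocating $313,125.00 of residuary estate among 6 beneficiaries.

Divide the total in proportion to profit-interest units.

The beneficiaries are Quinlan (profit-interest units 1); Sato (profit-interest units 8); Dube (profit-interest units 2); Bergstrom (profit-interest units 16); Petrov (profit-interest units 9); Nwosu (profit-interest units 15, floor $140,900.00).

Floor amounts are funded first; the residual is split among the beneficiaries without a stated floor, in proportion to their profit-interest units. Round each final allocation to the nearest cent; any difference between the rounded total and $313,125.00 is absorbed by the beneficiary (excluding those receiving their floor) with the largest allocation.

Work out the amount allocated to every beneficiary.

Quinlan: $4,784.03 · Sato: $38,272.22 · Dube: $9,568.06 · Bergstrom: $76,544.44 · Petrov: $43,056.25 · Nwosu: $140,900.00

Guaranteed amounts: Nwosu $140,900.00. Residual $172,225.00.
Residual split over remaining profit-interest units 36: Quinlan 4,784.0278 → $4,784.03; Sato 38,272.2222 → $38,272.22; Dube 9,568.0556 → $9,568.06; Bergstrom 76,544.4444 → $76,544.44; Petrov 43,056.2500 → $43,056.25.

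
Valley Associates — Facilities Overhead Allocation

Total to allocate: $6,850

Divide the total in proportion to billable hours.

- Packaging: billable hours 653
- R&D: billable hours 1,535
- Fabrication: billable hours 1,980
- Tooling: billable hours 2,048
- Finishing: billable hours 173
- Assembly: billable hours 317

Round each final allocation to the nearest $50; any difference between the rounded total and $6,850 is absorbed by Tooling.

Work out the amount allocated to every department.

Packaging: $650 | R&D: $1,550 | Fabrication: $2,000 | Tooling: $2,150 | Finishing: $200 | Assembly: $300

Sum of billable hours: 6,706.
Unrounded shares: Packaging 653/6,706 × $6,850 = 667.02; R&D 1,535/6,706 × $6,850 = 1,567.96; Fabrication 1,980/6,706 × $6,850 = 2,022.52; Tooling 2,048/6,706 × $6,850 = 2,091.98; Finishing 173/6,706 × $6,850 = 176.71; Assembly 317/6,706 × $6,850 = 323.81.
Rounded to nearest $50: Packaging $650; R&D $1,550; Fabrication $2,000; Tooling $2,100; Finishing $200; Assembly $300. Sum = $6,800.
Difference $6,850 − $6,800 = +$50 applied to Tooling: Tooling becomes $2,150.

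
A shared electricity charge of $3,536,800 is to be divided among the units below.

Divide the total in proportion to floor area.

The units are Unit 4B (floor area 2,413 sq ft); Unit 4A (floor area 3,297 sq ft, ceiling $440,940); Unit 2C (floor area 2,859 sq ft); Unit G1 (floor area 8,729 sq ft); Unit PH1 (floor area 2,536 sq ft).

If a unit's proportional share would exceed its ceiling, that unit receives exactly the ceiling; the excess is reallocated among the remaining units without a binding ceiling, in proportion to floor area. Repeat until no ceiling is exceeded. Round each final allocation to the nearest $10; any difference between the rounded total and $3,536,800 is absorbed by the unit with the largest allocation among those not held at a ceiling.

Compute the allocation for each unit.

Combined floor area = 19,834.
Pro-rata shares before constraints: Unit 4B 430,286.30; Unit 4A 587,921.23; Unit 2C 509,817.04; Unit G1 1,556,555.77; Unit PH1 452,219.66.
Capped: Unit 4A ($440,940); remaining pool $3,095,860 reallocated over remaining floor area 16,537.
Redistributed shares: Unit 4B 451,733.09 → $451,730; Unit 2C 535,227.90 → $535,230; Unit G1 1,634,139.32 → $1,634,140; Unit PH1 474,759.69 → $474,760.

Unit 4B: $451,730; Unit 4A: $440,940; Unit 2C: $535,230; Unit G1: $1,634,140; Unit PH1: $474,760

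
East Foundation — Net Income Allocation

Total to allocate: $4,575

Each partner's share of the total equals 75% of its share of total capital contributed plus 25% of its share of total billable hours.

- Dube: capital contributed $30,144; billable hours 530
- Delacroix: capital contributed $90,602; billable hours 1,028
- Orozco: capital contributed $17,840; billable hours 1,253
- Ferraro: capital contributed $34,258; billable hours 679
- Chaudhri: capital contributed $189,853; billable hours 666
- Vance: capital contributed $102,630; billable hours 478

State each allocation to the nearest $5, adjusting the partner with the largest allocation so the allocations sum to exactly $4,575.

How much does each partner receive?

Dube: $355 | Delacroix: $920 | Orozco: $440 | Ferraro: $420 | Chaudhri: $1,565 | Vance: $875

Capital contributed total 465,327; billable hours total 4,634.
Combined weights (75% capital contributed + 25% billable hours): Dube 0.0772; Delacroix 0.2015; Orozco 0.0964; Ferraro 0.0918; Chaudhri 0.3419; Vance 0.1912.
Pro-rata amounts: Dube 353.09; Delacroix 921.81; Orozco 440.81; Ferraro 420.20; Chaudhri 1,564.33; Vance 874.76.
Rounded to nearest $5: Dube $355; Delacroix $920; Orozco $440; Ferraro $420; Chaudhri $1,565; Vance $875. Sum = $4,575.
No rounding difference to absorb.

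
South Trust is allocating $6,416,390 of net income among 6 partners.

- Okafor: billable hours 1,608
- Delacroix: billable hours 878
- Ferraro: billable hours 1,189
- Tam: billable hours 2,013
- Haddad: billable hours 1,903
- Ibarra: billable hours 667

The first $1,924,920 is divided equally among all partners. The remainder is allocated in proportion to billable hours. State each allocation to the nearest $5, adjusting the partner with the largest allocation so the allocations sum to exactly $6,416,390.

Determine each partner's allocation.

Equal tier: $1,924,920 ÷ 6 = $320,820 apiece.
Remainder $4,491,470 by billable hours (total 8,258): Okafor 874,580.26 → $874,580; Delacroix 477,538.22 → $477,540; Ferraro 646,689.01 → $646,690; Tam 1,094,857.00 → $1,094,855; Haddad 1,035,028.75 → $1,035,030; Ibarra 362,776.76 → $362,775.
Totals: Okafor $320,820 + $874,580 = $1,195,400; Delacroix $320,820 + $477,540 = $798,360; Ferraro $320,820 + $646,690 = $967,510; Tam $320,820 + $1,094,855 = $1,415,675; Haddad $320,820 + $1,035,030 = $1,355,850; Ibarra $320,820 + $362,775 = $683,595.

Okafor: $1,195,400 | Delacroix: $798,360 | Ferraro: $967,510 | Tam: $1,415,675 | Haddad: $1,355,850 | Ibarra: $683,595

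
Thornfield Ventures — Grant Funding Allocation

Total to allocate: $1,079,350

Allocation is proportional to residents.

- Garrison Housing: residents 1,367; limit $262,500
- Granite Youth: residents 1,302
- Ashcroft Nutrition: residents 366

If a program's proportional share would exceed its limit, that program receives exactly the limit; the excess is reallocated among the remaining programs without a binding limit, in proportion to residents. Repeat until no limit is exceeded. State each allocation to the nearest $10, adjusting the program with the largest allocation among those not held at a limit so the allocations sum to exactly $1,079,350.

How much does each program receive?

Garrison Housing: $262,500 · Granite Youth: $637,610 · Ashcroft Nutrition: $179,240

Total residents = 3,035.
Pro-rata shares before constraints: Garrison Housing 486,152.04; Granite Youth 463,035.82; Ashcroft Nutrition 130,162.14.
Cap binds for Garrison Housing ($262,500); balance $816,850 reallocated over remaining residents 1,668.
Redistributed shares: Granite Youth 637,613.13 → $637,610; Ashcroft Nutrition 179,236.87 → $179,240.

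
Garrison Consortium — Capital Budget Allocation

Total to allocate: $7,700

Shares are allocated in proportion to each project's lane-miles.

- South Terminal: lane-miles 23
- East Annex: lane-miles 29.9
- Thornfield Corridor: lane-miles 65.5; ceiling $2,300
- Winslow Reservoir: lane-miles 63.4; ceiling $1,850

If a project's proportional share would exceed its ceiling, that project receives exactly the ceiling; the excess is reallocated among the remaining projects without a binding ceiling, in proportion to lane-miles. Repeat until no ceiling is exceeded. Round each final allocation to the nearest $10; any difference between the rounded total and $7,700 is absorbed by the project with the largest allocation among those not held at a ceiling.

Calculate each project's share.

South Terminal: $1,540 | East Annex: $2,010 | Thornfield Corridor: $2,300 | Winslow Reservoir: $1,850

Combined lane-miles = 181.8.
Unconstrained shares: South Terminal 974.15; East Annex 1,266.39; Thornfield Corridor 2,774.20; Winslow Reservoir 2,685.26.
Held at cap: Thornfield Corridor ($2,300), Winslow Reservoir ($1,850); balance $3,550 reallocated over remaining lane-miles 52.9.
Shares after redistribution: South Terminal 1,543.48 → $1,540; East Annex 2,006.52 → $2,010.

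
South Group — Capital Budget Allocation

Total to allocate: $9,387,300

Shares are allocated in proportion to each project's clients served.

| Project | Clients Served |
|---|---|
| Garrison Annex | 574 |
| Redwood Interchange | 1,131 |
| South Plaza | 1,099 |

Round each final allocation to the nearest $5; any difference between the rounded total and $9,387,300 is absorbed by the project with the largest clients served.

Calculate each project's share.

Combined clients served = 574 + 1,131 + 1,099 = 2,804.
Raw shares: Garrison Annex 1,921,651.28; Redwood Interchange 3,786,389.55; South Plaza 3,679,259.17.
Rounded to nearest $5: Garrison Annex $1,921,650; Redwood Interchange $3,786,390; South Plaza $3,679,260. Sum = $9,387,300.
No rounding difference to absorb.

Garrison Annex: $1,921,650 | Redwood Interchange: $3,786,390 | South Plaza: $3,679,260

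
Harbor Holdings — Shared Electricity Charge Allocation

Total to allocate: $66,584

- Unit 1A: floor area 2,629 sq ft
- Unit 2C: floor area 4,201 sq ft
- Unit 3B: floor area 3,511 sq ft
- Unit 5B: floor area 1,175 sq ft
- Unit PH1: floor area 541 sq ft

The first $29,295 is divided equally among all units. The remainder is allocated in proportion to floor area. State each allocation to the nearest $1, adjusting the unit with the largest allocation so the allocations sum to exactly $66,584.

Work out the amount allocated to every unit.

First tranche $29,295 split equally: $5,859 each.
Remainder $37,289 by floor area (total 12,057): Unit 1A 8,130.78 → $8,131; Unit 2C 12,992.54 → $12,993; Unit 3B 10,858.56 → $10,859; Unit 5B 3,633.95 → $3,634; Unit PH1 1,673.16 → $1,673.
Rounding difference −$1 on remainder applied to Unit 2C.
Totals: Unit 1A $5,859 + $8,131 = $13,990; Unit 2C $5,859 + $12,992 = $18,851; Unit 3B $5,859 + $10,859 = $16,718; Unit 5B $5,859 + $3,634 = $9,493; Unit PH1 $5,859 + $1,673 = $7,532.

Unit 1A: $13,990; Unit 2C: $18,851; Unit 3B: $16,718; Unit 5B: $9,493; Unit PH1: $7,532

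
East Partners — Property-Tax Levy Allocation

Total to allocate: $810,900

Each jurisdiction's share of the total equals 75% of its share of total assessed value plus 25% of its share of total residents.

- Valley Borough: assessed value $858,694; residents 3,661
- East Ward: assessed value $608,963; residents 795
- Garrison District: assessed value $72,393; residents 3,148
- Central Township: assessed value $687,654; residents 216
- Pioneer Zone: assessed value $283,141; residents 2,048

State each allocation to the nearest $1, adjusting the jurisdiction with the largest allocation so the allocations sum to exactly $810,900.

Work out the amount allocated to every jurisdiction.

Valley Borough: $283,203; East Ward: $163,835; Garrison District: $82,206; Central Township: $171,000; Pioneer Zone: $110,656

Totals — assessed value 2,510,845, residents 9,868.
Composite weights (75% assessed value + 25% residents): Valley Borough 0.3492; East Ward 0.2020; Garrison District 0.1014; Central Township 0.2109; Pioneer Zone 0.1365.
Pro-rata amounts: Valley Borough 283,202.62; East Ward 163,834.79; Garrison District 82,206.47; Central Township 171,000.47; Pioneer Zone 110,655.65.
After rounding ($1): Valley Borough $283,203; East Ward $163,835; Garrison District $82,206; Central Township $171,000; Pioneer Zone $110,656. Sum = $810,900.
Rounded total matches; no reconciliation needed.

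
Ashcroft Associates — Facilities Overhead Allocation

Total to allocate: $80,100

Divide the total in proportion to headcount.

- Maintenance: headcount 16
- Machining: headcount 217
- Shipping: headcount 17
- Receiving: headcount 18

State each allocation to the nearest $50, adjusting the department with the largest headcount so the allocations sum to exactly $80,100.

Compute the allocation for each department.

Maintenance: $4,800 · Machining: $64,800 · Shipping: $5,100 · Receiving: $5,400

Combined headcount = 268.
Unrounded shares: Maintenance 16/268 × $80,100 = 4,782.09; Machining 217/268 × $80,100 = 64,857.09; Shipping 17/268 × $80,100 = 5,080.97; Receiving 18/268 × $80,100 = 5,379.85.
After rounding ($50): Maintenance $4,800; Machining $64,850; Shipping $5,100; Receiving $5,400. Sum = $80,150.
Difference $80,100 − $80,150 = −$50 applied to largest headcount (Machining): Machining becomes $64,800.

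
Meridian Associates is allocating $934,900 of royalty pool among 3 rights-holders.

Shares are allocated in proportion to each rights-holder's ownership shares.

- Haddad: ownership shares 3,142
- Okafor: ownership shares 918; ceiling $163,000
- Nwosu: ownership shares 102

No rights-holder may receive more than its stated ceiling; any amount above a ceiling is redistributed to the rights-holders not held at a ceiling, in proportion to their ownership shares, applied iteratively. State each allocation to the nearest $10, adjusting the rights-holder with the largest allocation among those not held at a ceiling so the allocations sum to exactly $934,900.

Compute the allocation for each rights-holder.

Total ownership shares = 4,162.
Proportional shares (ignoring caps): Haddad 705,779.87; Okafor 206,208.12; Nwosu 22,912.01.
Held at cap: Okafor ($163,000); balance $771,900 reallocated over remaining ownership shares 3,244.
Remaining shares: Haddad 747,629.41 → $747,630; Nwosu 24,270.59 → $24,270.

Haddad: $747,630; Okafor: $163,000; Nwosu: $24,270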